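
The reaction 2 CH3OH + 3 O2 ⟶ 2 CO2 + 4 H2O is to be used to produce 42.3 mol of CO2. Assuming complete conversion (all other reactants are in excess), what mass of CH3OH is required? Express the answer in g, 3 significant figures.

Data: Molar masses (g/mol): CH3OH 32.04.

n(CO2) = 42.30 mol
n(CH3OH) = (2/2) × 42.30 = 42.30 mol
mass = 42.30 × 32.04 = 1355 g

1360 g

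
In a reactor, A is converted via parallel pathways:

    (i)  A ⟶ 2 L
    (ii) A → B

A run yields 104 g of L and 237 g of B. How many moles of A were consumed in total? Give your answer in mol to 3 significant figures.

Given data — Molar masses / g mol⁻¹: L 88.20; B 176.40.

1.93 mol

n(L) = 104 / 88.20 = 1.179 mol
n(B) = 237 / 176.40 = 1.344 mol
n(A) via (i) = (1/2)×1.179 = 0.5895 mol
n(A) via (ii) = (1/1)×1.344 = 1.344 mol
total n(A) = 0.5895 + 1.344 = 1.934 mol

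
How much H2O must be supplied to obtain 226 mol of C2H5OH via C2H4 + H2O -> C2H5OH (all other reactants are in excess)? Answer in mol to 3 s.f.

226 mol

n(C2H5OH) = 226.0 mol
n(H2O) = (1/1) × 226.0 = 226.0 mol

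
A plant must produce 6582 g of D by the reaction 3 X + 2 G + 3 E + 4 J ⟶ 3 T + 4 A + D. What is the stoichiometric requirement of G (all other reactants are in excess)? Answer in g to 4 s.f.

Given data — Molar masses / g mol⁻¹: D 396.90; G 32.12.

1065 g

n(D) = 6582 / 396.90 = 16.58 mol
n(G) = (2/1) × 16.58 = 33.16 mol
mass = 33.16 × 32.12 = 1065 g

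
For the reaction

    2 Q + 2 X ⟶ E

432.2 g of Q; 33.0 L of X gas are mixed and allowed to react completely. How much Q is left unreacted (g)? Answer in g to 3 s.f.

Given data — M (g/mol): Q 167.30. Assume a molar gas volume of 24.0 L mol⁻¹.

202 g

n(Q) = 432.2 / 167.30 = 2.583 mol
n(X) = 33.00 / 24.0 = 1.375 mol
n/ν for Q = 2.583/2 = 1.292
n/ν for X = 1.375/2 = 0.6875
Smallest n/ν is X → limiting reagent.
Q consumed = (2/2) × 1.375 = 1.375 mol
Q remaining = 2.583 − 1.375 = 1.208 mol
mass = 1.208 × 167.30 = 202.1 g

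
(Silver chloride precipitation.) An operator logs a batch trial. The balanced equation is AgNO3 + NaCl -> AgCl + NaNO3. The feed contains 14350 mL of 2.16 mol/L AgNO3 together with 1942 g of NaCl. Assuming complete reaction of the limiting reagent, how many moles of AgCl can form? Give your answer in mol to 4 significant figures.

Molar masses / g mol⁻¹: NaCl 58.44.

31.00 mol

n(AgNO3) = 2.16 × 14350/1000 = 31.00 mol
n(NaCl) = 1942 / 58.44 = 33.23 mol
n/ν for AgNO3 = 31.00/1 = 31.00
n/ν for NaCl = 33.23/1 = 33.23
Smallest n/ν is AgNO3 → limiting reagent.
n(AgCl) = (1/1) × 31.00 = 31.00 mol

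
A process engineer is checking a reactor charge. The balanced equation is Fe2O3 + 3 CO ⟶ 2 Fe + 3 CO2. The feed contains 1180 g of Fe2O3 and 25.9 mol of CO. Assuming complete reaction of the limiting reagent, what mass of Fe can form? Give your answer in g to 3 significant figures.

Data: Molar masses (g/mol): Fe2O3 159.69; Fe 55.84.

n(Fe2O3) = 1180 / 159.69 = 7.389 mol
n(CO) = 25.90 mol
n/ν → Fe2O3: 7.389, CO: 8.633; Fe2O3 is limiting.
n(Fe) = (2/1) × 7.389 = 14.78 mol
mass = 14.78 × 55.84 = 825.3 g

825 g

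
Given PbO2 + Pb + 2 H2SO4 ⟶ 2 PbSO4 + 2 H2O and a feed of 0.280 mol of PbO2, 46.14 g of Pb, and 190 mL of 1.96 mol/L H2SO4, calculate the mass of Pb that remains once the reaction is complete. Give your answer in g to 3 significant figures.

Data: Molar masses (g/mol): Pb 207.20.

n(PbO2) = 0.2800 mol
n(Pb) = 46.14 / 207.20 = 0.2227 mol
n(H2SO4) = 1.96 × 190.0/1000 = 0.3724 mol
n/ν → PbO2: 0.2800, Pb: 0.2227, H2SO4: 0.1862; H2SO4 is limiting.
Pb consumed = (1/2) × 0.3724 = 0.1862 mol
Pb remaining = 0.2227 − 0.1862 = 0.03650 mol
mass = 0.03650 × 207.20 = 7.563 g

7.56 g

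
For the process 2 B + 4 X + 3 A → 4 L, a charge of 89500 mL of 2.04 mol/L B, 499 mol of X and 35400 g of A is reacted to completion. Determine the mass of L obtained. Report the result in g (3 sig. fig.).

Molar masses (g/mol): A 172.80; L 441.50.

n(B) = 2.04 × 89500/1000 = 182.6 mol
n(X) = 499.0 mol
n(A) = 35400 / 172.80 = 204.9 mol
n/ν → B: 91.30, X: 124.8, A: 68.30; A is limiting.
n(L) = (4/3) × 204.9 = 273.2 mol
mass = 273.2 × 441.50 = 120600 g

121000 g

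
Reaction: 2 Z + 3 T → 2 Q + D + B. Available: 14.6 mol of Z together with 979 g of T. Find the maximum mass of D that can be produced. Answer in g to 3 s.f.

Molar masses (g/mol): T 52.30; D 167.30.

n(Z) = 14.60 mol
n(T) = 979.0 / 52.30 = 18.72 mol
n/ν → Z: 7.300, T: 6.240; T is limiting.
n(D) = (1/3) × 18.72 = 6.240 mol
mass = 6.240 × 167.30 = 1044 g

1040 g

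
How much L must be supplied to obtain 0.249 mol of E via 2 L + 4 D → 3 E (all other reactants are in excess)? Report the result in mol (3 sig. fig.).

n(E) = 0.2490 mol
n(L) = (2/3) × 0.2490 = 0.1660 mol

0.166 mol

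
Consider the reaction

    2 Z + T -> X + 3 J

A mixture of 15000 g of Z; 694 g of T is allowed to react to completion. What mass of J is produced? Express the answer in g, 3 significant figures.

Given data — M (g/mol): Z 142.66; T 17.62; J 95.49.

11300 g

n(Z) = 15000 / 142.66 = 105.1 mol
n(T) = 694.0 / 17.62 = 39.39 mol
n/ν for Z = 105.1/2 = 52.55
n/ν for T = 39.39/1 = 39.39
Smallest n/ν is T → limiting reagent.
n(J) = (3/1) × 39.39 = 118.2 mol
mass = 118.2 × 95.49 = 11290 g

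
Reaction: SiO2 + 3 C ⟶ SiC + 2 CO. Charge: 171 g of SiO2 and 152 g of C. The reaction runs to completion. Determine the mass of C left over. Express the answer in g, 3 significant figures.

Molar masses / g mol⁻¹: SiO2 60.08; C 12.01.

n(SiO2) = 171.0 / 60.08 = 2.846 mol
n(C) = 152.0 / 12.01 = 12.66 mol
n/ν for SiO2 = 2.846/1 = 2.846
n/ν for C = 12.66/3 = 4.220
Smallest n/ν is SiO2 → limiting reagent.
C consumed = (3/1) × 2.846 = 8.538 mol
C remaining = 12.66 − 8.538 = 4.122 mol
mass = 4.122 × 12.01 = 49.51 g

49.5 g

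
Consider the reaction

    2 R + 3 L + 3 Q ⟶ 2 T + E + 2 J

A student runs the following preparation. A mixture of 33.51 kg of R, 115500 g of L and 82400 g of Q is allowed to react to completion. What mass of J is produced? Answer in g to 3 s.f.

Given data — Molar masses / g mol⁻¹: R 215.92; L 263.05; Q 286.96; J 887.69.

n(R) = 33.51×1000 / 215.92 = 155.2 mol
n(L) = 115500 / 263.05 = 439.1 mol
n(Q) = 82400 / 286.96 = 287.1 mol
n/ν for R = 155.2/2 = 77.60
n/ν for L = 439.1/3 = 146.4
n/ν for Q = 287.1/3 = 95.70
Smallest n/ν is R → limiting reagent.
n(J) = (2/2) × 155.2 = 155.2 mol
mass = 155.2 × 887.69 = 137800 g

138000 g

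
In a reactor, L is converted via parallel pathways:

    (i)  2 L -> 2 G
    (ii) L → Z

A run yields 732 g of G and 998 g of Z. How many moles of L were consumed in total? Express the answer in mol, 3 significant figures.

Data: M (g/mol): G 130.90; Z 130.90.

n(G) = 732 / 130.90 = 5.592 mol
n(Z) = 998 / 130.90 = 7.624 mol
n(L) via (i) = (2/2)×5.592 = 5.592 mol
n(L) via (ii) = (1/1)×7.624 = 7.624 mol
total n(L) = 5.592 + 7.624 = 13.22 mol

13.2 mol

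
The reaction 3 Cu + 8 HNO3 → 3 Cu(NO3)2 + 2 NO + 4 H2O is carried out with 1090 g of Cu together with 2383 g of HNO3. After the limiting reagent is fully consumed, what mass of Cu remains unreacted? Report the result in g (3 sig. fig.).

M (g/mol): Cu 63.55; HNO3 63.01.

n(Cu) = 1090 / 63.55 = 17.15 mol
n(HNO3) = 2383 / 63.01 = 37.82 mol
n/ν → Cu: 5.717, HNO3: 4.728; HNO3 is limiting.
Cu consumed = (3/8) × 37.82 = 14.18 mol
Cu remaining = 17.15 − 14.18 = 2.970 mol
mass = 2.970 × 63.55 = 188.7 g

189 g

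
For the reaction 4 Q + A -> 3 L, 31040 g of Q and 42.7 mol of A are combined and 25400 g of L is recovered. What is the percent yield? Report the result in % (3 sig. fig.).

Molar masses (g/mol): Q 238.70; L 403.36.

64.6 %

n(Q) = 31040 / 238.70 = 130.0 mol
n(A) = 42.70 mol
n/ν for Q = 130.0/4 = 32.50
n/ν for A = 42.70/1 = 42.70
Smallest n/ν is Q → limiting reagent.
theoretical n(L) = (3/4) × 130.0 = 97.50 mol → 39330 g
% yield = 25400 / 39330 × 100 = 64.58 %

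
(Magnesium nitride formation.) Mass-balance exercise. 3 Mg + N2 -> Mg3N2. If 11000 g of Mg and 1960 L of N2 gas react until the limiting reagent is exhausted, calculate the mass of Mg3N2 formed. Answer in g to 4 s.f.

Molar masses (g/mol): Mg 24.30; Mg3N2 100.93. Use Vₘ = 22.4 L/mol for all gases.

8831 g

n(Mg) = 11000 / 24.30 = 452.7 mol
n(N2) = 1960 / 22.4 = 87.50 mol
n/ν for Mg = 452.7/3 = 150.9
n/ν for N2 = 87.50/1 = 87.50
Smallest n/ν is N2 → limiting reagent.
n(Mg3N2) = (1/1) × 87.50 = 87.50 mol
mass = 87.50 × 100.93 = 8831 g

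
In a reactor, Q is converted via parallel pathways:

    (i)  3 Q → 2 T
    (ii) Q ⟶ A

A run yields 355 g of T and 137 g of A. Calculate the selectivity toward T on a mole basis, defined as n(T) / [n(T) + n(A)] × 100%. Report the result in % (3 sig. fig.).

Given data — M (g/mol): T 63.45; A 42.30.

n(T) = 355 / 63.45 = 5.595 mol
n(A) = 137 / 42.30 = 3.239 mol
selectivity = 5.595/(5.595+3.239) × 100 = 63.33 %

63.3 %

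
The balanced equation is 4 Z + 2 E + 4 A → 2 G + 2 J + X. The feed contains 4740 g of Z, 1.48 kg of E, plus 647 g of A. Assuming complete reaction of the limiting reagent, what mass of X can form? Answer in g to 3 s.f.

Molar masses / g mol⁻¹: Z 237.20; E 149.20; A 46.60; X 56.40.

n(Z) = 4740 / 237.20 = 19.98 mol
n(E) = 1.480×1000 / 149.20 = 9.920 mol
n(A) = 647.0 / 46.60 = 13.88 mol
n/ν for Z = 19.98/4 = 4.995
n/ν for E = 9.920/2 = 4.960
n/ν for A = 13.88/4 = 3.470
Smallest n/ν is A → limiting reagent.
n(X) = (1/4) × 13.88 = 3.470 mol
mass = 3.470 × 56.40 = 195.7 g

196 g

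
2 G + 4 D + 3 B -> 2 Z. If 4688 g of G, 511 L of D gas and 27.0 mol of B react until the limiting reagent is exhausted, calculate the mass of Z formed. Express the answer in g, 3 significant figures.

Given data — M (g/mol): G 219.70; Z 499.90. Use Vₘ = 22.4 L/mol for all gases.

n(G) = 4688 / 219.70 = 21.34 mol
n(D) = 511.0 / 22.4 = 22.81 mol
n(B) = 27.00 mol
n/ν for G = 21.34/2 = 10.67
n/ν for D = 22.81/4 = 5.703
n/ν for B = 27.00/3 = 9.000
Smallest n/ν is D → limiting reagent.
n(Z) = (2/4) × 22.81 = 11.41 mol
mass = 11.41 × 499.90 = 5704 g

5700 g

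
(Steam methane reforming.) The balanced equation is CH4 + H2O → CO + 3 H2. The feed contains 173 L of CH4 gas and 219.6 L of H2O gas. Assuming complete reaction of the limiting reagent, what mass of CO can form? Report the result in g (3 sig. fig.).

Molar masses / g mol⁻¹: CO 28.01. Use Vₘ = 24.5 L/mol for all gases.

n(CH4) = 173.0 / 24.5 = 7.061 mol
n(H2O) = 219.6 / 24.5 = 8.963 mol
n/ν for CH4 = 7.061/1 = 7.061
n/ν for H2O = 8.963/1 = 8.963
Smallest n/ν is CH4 → limiting reagent.
n(CO) = (1/1) × 7.061 = 7.061 mol
mass = 7.061 × 28.01 = 197.8 g

198 g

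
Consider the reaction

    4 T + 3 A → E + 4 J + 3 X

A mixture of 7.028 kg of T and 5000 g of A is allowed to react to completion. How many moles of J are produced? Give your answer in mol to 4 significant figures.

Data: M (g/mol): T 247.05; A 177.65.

28.45 mol

n(T) = 7.028×1000 / 247.05 = 28.45 mol
n(A) = 5000 / 177.65 = 28.15 mol
n/ν → T: 7.113, A: 9.383; T is limiting.
n(J) = (4/4) × 28.45 = 28.45 mol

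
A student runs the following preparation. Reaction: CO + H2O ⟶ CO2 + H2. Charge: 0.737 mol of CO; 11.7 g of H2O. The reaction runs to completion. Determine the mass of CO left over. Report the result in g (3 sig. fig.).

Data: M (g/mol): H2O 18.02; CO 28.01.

2.46 g

n(CO) = 0.7370 mol
n(H2O) = 11.70 / 18.02 = 0.6493 mol
n/ν for CO = 0.7370/1 = 0.7370
n/ν for H2O = 0.6493/1 = 0.6493
Smallest n/ν is H2O → limiting reagent.
CO consumed = (1/1) × 0.6493 = 0.6493 mol
CO remaining = 0.7370 − 0.6493 = 0.08770 mol
mass = 0.08770 × 28.01 = 2.456 g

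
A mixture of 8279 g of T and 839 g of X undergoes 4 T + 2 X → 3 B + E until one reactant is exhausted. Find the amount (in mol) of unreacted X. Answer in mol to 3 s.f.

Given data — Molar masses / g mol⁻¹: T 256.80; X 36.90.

n(T) = 8279 / 256.80 = 32.24 mol
n(X) = 839.0 / 36.90 = 22.74 mol
n/ν for T = 32.24/4 = 8.060
n/ν for X = 22.74/2 = 11.37
Smallest n/ν is T → limiting reagent.
X consumed = (2/4) × 32.24 = 16.12 mol
X remaining = 22.74 − 16.12 = 6.620 mol

6.62 mol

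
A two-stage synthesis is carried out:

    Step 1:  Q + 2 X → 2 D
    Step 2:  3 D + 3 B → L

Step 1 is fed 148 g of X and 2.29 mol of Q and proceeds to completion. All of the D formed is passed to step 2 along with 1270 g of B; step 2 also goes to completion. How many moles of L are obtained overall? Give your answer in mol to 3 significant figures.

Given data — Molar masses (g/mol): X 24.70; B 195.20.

Step 1:
n(X) = 148.0 / 24.70 = 5.992 mol
n(Q) = 2.290 mol
n/ν → X: 2.996, Q: 2.290; Q is limiting.
n(D) produced = (2/1) × 2.290 = 4.580 mol
Step 2:
n(D) available = 4.580 mol
n(B) = 1270 / 195.20 = 6.506 mol
n/ν → D: 1.527, B: 2.169; D is limiting.
n(L) = (1/3) × 4.580 = 1.527 mol

1.53 mol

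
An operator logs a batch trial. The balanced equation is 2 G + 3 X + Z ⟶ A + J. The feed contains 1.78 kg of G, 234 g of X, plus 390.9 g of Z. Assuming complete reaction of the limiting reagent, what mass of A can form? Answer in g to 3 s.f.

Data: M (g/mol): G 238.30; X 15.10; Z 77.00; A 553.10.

2070 g

n(G) = 1.780×1000 / 238.30 = 7.470 mol
n(X) = 234.0 / 15.10 = 15.50 mol
n(Z) = 390.9 / 77.00 = 5.077 mol
n/ν for G = 7.470/2 = 3.735
n/ν for X = 15.50/3 = 5.167
n/ν for Z = 5.077/1 = 5.077
Smallest n/ν is G → limiting reagent.
n(A) = (1/2) × 7.470 = 3.735 mol
mass = 3.735 × 553.10 = 2066 g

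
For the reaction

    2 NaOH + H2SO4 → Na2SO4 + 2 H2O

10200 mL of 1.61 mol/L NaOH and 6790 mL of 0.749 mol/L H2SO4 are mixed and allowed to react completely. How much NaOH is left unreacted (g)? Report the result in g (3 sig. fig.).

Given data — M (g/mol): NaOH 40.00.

n(NaOH) = 1.61 × 10200/1000 = 16.42 mol
n(H2SO4) = 0.749 × 6790/1000 = 5.086 mol
n/ν → NaOH: 8.210, H2SO4: 5.086; H2SO4 is limiting.
NaOH consumed = (2/1) × 5.086 = 10.17 mol
NaOH remaining = 16.42 − 10.17 = 6.250 mol
mass = 6.250 × 40.00 = 250.0 g

250 g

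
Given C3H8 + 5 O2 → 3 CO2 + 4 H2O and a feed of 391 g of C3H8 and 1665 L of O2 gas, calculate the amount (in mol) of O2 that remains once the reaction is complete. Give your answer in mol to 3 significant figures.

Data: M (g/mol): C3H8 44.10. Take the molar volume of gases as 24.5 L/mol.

23.6 mol

n(C3H8) = 391.0 / 44.10 = 8.866 mol
n(O2) = 1665 / 24.5 = 67.96 mol
n/ν → C3H8: 8.866, O2: 13.59; C3H8 is limiting.
O2 consumed = (5/1) × 8.866 = 44.33 mol
O2 remaining = 67.96 − 44.33 = 23.63 mol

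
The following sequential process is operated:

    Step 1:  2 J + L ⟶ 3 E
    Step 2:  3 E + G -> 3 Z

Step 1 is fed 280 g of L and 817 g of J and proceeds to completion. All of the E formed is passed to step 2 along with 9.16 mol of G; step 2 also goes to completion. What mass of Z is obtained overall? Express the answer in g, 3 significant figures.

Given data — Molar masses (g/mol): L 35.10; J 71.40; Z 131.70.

Step 1:
n(L) = 280.0 / 35.10 = 7.977 mol
n(J) = 817.0 / 71.40 = 11.44 mol
n/ν for L = 7.977/1 = 7.977
n/ν for J = 11.44/2 = 5.720
Smallest n/ν is J → limiting reagent.
n(E) produced = (3/2) × 11.44 = 17.16 mol
Step 2:
n(E) available = 17.16 mol
n(G) = 9.160 mol
n/ν for E = 17.16/3 = 5.720
n/ν for G = 9.160/1 = 9.160
Smallest n/ν is E → limiting reagent.
n(Z) = (3/3) × 17.16 = 17.16 mol
mass = 17.16 × 131.70 = 2260 g

2260 g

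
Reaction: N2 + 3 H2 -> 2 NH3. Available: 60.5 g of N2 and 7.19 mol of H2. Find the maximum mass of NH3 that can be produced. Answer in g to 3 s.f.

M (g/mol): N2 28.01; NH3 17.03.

n(N2) = 60.50 / 28.01 = 2.160 mol
n(H2) = 7.190 mol
n/ν → N2: 2.160, H2: 2.397; N2 is limiting.
n(NH3) = (2/1) × 2.160 = 4.320 mol
mass = 4.320 × 17.03 = 73.57 g

73.6 g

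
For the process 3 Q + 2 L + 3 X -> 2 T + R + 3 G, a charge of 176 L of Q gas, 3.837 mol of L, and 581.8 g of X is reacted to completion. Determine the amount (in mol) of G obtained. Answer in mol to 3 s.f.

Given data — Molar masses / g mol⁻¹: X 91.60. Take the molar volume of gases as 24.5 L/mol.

n(Q) = 176.0 / 24.5 = 7.184 mol
n(L) = 3.837 mol
n(X) = 581.8 / 91.60 = 6.352 mol
n/ν → Q: 2.395, L: 1.919, X: 2.117; L is limiting.
n(G) = (3/2) × 3.837 = 5.756 mol

5.76 mol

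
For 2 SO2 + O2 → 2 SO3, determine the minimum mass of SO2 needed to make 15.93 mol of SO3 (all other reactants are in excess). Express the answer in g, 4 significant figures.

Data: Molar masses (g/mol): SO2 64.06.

n(SO3) = 15.93 mol
n(SO2) = (2/2) × 15.93 = 15.93 mol
mass = 15.93 × 64.06 = 1020 g

1020 g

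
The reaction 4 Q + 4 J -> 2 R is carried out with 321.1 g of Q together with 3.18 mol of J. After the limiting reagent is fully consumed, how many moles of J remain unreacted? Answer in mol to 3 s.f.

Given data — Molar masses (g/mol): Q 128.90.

n(Q) = 321.1 / 128.90 = 2.491 mol
n(J) = 3.180 mol
n/ν for Q = 2.491/4 = 0.6228
n/ν for J = 3.180/4 = 0.7950
Smallest n/ν is Q → limiting reagent.
J consumed = (4/4) × 2.491 = 2.491 mol
J remaining = 3.180 − 2.491 = 0.6890 mol

0.689 mol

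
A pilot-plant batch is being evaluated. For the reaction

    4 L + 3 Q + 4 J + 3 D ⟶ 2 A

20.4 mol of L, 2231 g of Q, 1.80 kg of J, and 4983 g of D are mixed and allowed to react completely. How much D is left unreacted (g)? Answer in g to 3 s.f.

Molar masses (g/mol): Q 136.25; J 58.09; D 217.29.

n(L) = 20.40 mol
n(Q) = 2231 / 136.25 = 16.37 mol
n(J) = 1.800×1000 / 58.09 = 30.99 mol
n(D) = 4983 / 217.29 = 22.93 mol
n/ν for L = 20.40/4 = 5.100
n/ν for Q = 16.37/3 = 5.457
n/ν for J = 30.99/4 = 7.748
n/ν for D = 22.93/3 = 7.643
Smallest n/ν is L → limiting reagent.
D consumed = (3/4) × 20.40 = 15.30 mol
D remaining = 22.93 − 15.30 = 7.630 mol
mass = 7.630 × 217.29 = 1658 g

1660 g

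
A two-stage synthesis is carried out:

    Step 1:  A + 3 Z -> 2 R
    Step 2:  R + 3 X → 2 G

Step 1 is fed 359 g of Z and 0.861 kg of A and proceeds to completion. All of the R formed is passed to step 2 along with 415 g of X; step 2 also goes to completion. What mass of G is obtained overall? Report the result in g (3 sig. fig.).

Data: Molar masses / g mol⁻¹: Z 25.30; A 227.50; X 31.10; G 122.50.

1090 g

Step 1:
n(Z) = 359.0 / 25.30 = 14.19 mol
n(A) = 0.8610×1000 / 227.50 = 3.785 mol
n/ν for Z = 14.19/3 = 4.730
n/ν for A = 3.785/1 = 3.785
Smallest n/ν is A → limiting reagent.
n(R) produced = (2/1) × 3.785 = 7.570 mol
Step 2:
n(R) available = 7.570 mol
n(X) = 415.0 / 31.10 = 13.34 mol
n/ν for R = 7.570/1 = 7.570
n/ν for X = 13.34/3 = 4.447
Smallest n/ν is X → limiting reagent.
n(G) = (2/3) × 13.34 = 8.893 mol
mass = 8.893 × 122.50 = 1089 g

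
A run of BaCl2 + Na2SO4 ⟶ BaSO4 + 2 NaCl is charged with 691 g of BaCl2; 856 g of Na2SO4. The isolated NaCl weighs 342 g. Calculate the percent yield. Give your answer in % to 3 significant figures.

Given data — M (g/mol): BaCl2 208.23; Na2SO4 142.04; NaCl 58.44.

n(BaCl2) = 691.0 / 208.23 = 3.318 mol
n(Na2SO4) = 856.0 / 142.04 = 6.026 mol
n/ν for BaCl2 = 3.318/1 = 3.318
n/ν for Na2SO4 = 6.026/1 = 6.026
Smallest n/ν is BaCl2 → limiting reagent.
theoretical n(NaCl) = (2/1) × 3.318 = 6.636 mol → 387.8 g
% yield = 342 / 387.8 × 100 = 88.19 %

88.2 %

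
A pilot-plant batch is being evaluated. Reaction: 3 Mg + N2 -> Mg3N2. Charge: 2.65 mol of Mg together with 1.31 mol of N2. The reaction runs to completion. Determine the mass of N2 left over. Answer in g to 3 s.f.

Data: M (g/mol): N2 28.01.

12.0 g

n(Mg) = 2.650 mol
n(N2) = 1.310 mol
n/ν for Mg = 2.650/3 = 0.8833
n/ν for N2 = 1.310/1 = 1.310
Smallest n/ν is Mg → limiting reagent.
N2 consumed = (1/3) × 2.650 = 0.8833 mol
N2 remaining = 1.310 − 0.8833 = 0.4267 mol
mass = 0.4267 × 28.01 = 11.95 g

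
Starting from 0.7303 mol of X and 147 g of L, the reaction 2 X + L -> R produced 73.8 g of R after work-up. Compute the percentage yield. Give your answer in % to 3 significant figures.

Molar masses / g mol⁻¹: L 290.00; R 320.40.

n(X) = 0.7303 mol
n(L) = 147.0 / 290.00 = 0.5069 mol
n/ν for X = 0.7303/2 = 0.3652
n/ν for L = 0.5069/1 = 0.5069
Smallest n/ν is X → limiting reagent.
theoretical n(R) = (1/2) × 0.7303 = 0.3652 mol → 117.0 g
% yield = 73.8 / 117.0 × 100 = 63.08 %

63.1 %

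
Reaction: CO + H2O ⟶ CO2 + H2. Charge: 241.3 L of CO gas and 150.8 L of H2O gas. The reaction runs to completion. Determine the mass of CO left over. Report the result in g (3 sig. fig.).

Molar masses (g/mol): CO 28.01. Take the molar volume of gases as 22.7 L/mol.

n(CO) = 241.3 / 22.7 = 10.63 mol
n(H2O) = 150.8 / 22.7 = 6.643 mol
n/ν for CO = 10.63/1 = 10.63
n/ν for H2O = 6.643/1 = 6.643
Smallest n/ν is H2O → limiting reagent.
CO consumed = (1/1) × 6.643 = 6.643 mol
CO remaining = 10.63 − 6.643 = 3.987 mol
mass = 3.987 × 28.01 = 111.7 g

112 g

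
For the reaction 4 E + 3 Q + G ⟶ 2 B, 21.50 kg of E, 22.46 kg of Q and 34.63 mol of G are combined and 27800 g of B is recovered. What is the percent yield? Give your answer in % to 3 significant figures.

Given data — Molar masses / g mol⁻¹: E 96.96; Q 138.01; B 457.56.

n(E) = 21.50×1000 / 96.96 = 221.7 mol
n(Q) = 22.46×1000 / 138.01 = 162.7 mol
n(G) = 34.63 mol
n/ν for E = 221.7/4 = 55.43
n/ν for Q = 162.7/3 = 54.23
n/ν for G = 34.63/1 = 34.63
Smallest n/ν is G → limiting reagent.
theoretical n(B) = (2/1) × 34.63 = 69.26 mol → 31690 g
% yield = 27800 / 31690 × 100 = 87.72 %

87.7 %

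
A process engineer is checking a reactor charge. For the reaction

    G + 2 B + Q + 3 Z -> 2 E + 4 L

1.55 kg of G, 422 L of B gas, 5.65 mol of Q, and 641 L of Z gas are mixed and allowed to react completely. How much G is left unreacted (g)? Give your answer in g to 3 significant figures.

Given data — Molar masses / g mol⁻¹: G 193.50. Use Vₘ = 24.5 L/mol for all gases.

457 g

n(G) = 1.550×1000 / 193.50 = 8.010 mol
n(B) = 422.0 / 24.5 = 17.22 mol
n(Q) = 5.650 mol
n(Z) = 641.0 / 24.5 = 26.16 mol
n/ν for G = 8.010/1 = 8.010
n/ν for B = 17.22/2 = 8.610
n/ν for Q = 5.650/1 = 5.650
n/ν for Z = 26.16/3 = 8.720
Smallest n/ν is Q → limiting reagent.
G consumed = (1/1) × 5.650 = 5.650 mol
G remaining = 8.010 − 5.650 = 2.360 mol
mass = 2.360 × 193.50 = 456.7 g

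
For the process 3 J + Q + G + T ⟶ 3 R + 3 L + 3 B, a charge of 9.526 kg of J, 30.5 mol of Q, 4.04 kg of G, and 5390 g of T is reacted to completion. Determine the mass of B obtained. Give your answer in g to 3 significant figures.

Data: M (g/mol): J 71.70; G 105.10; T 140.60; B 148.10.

n(J) = 9.526×1000 / 71.70 = 132.9 mol
n(Q) = 30.50 mol
n(G) = 4.040×1000 / 105.10 = 38.44 mol
n(T) = 5390 / 140.60 = 38.34 mol
n/ν for J = 132.9/3 = 44.30
n/ν for Q = 30.50/1 = 30.50
n/ν for G = 38.44/1 = 38.44
n/ν for T = 38.34/1 = 38.34
Smallest n/ν is Q → limiting reagent.
n(B) = (3/1) × 30.50 = 91.50 mol
mass = 91.50 × 148.10 = 13550 g

13600 g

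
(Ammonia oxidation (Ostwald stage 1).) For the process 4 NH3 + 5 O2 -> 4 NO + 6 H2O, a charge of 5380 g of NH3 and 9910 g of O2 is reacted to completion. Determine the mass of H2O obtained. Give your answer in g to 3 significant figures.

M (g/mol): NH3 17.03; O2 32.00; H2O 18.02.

6700 g

n(NH3) = 5380 / 17.03 = 315.9 mol
n(O2) = 9910 / 32.00 = 309.7 mol
n/ν for NH3 = 315.9/4 = 78.98
n/ν for O2 = 309.7/5 = 61.94
Smallest n/ν is O2 → limiting reagent.
n(H2O) = (6/5) × 309.7 = 371.6 mol
mass = 371.6 × 18.02 = 6696 g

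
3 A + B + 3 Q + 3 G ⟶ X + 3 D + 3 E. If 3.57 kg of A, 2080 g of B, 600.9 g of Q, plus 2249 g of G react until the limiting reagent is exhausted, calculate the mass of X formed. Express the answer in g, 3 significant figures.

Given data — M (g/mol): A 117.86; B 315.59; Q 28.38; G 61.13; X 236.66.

1560 g

n(A) = 3.570×1000 / 117.86 = 30.29 mol
n(B) = 2080 / 315.59 = 6.591 mol
n(Q) = 600.9 / 28.38 = 21.17 mol
n(G) = 2249 / 61.13 = 36.79 mol
n/ν → A: 10.10, B: 6.591, Q: 7.057, G: 12.26; B is limiting.
n(X) = (1/1) × 6.591 = 6.591 mol
mass = 6.591 × 236.66 = 1560 g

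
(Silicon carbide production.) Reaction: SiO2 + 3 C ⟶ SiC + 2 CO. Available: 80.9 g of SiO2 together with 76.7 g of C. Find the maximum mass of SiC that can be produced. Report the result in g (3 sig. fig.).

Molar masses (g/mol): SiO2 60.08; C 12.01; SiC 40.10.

n(SiO2) = 80.90 / 60.08 = 1.347 mol
n(C) = 76.70 / 12.01 = 6.386 mol
n/ν for SiO2 = 1.347/1 = 1.347
n/ν for C = 6.386/3 = 2.129
Smallest n/ν is SiO2 → limiting reagent.
n(SiC) = (1/1) × 1.347 = 1.347 mol
mass = 1.347 × 40.10 = 54.01 g

54.0 g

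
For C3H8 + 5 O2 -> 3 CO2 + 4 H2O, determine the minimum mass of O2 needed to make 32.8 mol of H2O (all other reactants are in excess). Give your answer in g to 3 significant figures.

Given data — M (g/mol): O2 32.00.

n(H2O) = 32.80 mol
n(O2) = (5/4) × 32.80 = 41.00 mol
mass = 41.00 × 32.00 = 1312 g

1310 g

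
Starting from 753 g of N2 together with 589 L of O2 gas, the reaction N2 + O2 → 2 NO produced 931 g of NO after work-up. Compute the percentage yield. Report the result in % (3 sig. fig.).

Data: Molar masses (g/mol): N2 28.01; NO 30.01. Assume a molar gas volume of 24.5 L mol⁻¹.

64.5 %

n(N2) = 753.0 / 28.01 = 26.88 mol
n(O2) = 589.0 / 24.5 = 24.04 mol
n/ν for N2 = 26.88/1 = 26.88
n/ν for O2 = 24.04/1 = 24.04
Smallest n/ν is O2 → limiting reagent.
theoretical n(NO) = (2/1) × 24.04 = 48.08 mol → 1443 g
% yield = 931 / 1443 × 100 = 64.52 %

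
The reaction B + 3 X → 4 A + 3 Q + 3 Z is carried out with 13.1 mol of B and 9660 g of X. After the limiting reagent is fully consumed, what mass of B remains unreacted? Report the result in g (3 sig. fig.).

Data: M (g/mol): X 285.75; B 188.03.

n(B) = 13.10 mol
n(X) = 9660 / 285.75 = 33.81 mol
n/ν for B = 13.10/1 = 13.10
n/ν for X = 33.81/3 = 11.27
Smallest n/ν is X → limiting reagent.
B consumed = (1/3) × 33.81 = 11.27 mol
B remaining = 13.10 − 11.27 = 1.830 mol
mass = 1.830 × 188.03 = 344.1 g

344 g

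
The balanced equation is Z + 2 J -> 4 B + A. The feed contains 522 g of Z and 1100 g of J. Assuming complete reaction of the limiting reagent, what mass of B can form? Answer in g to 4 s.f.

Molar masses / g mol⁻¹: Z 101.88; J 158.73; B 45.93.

n(Z) = 522.0 / 101.88 = 5.124 mol
n(J) = 1100 / 158.73 = 6.930 mol
n/ν for Z = 5.124/1 = 5.124
n/ν for J = 6.930/2 = 3.465
Smallest n/ν is J → limiting reagent.
n(B) = (4/2) × 6.930 = 13.86 mol
mass = 13.86 × 45.93 = 636.6 g

636.6 g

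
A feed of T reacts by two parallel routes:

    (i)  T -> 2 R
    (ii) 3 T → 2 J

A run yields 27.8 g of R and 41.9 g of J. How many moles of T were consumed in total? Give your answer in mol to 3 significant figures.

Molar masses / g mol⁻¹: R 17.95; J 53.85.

1.94 mol

n(R) = 27.8 / 17.95 = 1.549 mol
n(J) = 41.9 / 53.85 = 0.7781 mol
n(T) via (i) = (1/2)×1.549 = 0.7745 mol
n(T) via (ii) = (3/2)×0.7781 = 1.167 mol
total n(T) = 0.7745 + 1.167 = 1.942 mol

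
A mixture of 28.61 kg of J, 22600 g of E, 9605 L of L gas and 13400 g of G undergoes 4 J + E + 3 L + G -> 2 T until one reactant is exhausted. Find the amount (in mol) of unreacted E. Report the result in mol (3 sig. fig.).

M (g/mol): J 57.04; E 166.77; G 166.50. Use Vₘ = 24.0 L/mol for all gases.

55.0 mol

n(J) = 28.61×1000 / 57.04 = 501.6 mol
n(E) = 22600 / 166.77 = 135.5 mol
n(L) = 9605 / 24.0 = 400.2 mol
n(G) = 13400 / 166.50 = 80.48 mol
n/ν → J: 125.4, E: 135.5, L: 133.4, G: 80.48; G is limiting.
E consumed = (1/1) × 80.48 = 80.48 mol
E remaining = 135.5 − 80.48 = 55.02 mol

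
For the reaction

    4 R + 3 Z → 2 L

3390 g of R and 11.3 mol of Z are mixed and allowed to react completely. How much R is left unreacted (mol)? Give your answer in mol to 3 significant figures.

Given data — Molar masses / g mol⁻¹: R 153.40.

n(R) = 3390 / 153.40 = 22.10 mol
n(Z) = 11.30 mol
n/ν for R = 22.10/4 = 5.525
n/ν for Z = 11.30/3 = 3.767
Smallest n/ν is Z → limiting reagent.
R consumed = (4/3) × 11.30 = 15.07 mol
R remaining = 22.10 − 15.07 = 7.030 mol

7.03 mol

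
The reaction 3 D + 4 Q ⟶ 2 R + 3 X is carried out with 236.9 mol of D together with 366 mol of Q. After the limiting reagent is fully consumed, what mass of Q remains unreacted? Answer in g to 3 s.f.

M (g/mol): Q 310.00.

n(D) = 236.9 mol
n(Q) = 366.0 mol
n/ν → D: 78.97, Q: 91.50; D is limiting.
Q consumed = (4/3) × 236.9 = 315.9 mol
Q remaining = 366.0 − 315.9 = 50.10 mol
mass = 50.10 × 310.00 = 15530 g

15500 g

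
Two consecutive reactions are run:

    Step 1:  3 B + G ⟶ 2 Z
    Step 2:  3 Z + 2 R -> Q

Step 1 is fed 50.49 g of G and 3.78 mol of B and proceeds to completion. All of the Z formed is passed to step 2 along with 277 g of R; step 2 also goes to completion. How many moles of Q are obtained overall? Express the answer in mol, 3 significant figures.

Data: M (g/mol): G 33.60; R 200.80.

Step 1:
n(G) = 50.49 / 33.60 = 1.503 mol
n(B) = 3.780 mol
n/ν for G = 1.503/1 = 1.503
n/ν for B = 3.780/3 = 1.260
Smallest n/ν is B → limiting reagent.
n(Z) produced = (2/3) × 3.780 = 2.520 mol
Step 2:
n(Z) available = 2.520 mol
n(R) = 277.0 / 200.80 = 1.379 mol
n/ν for Z = 2.520/3 = 0.8400
n/ν for R = 1.379/2 = 0.6895
Smallest n/ν is R → limiting reagent.
n(Q) = (1/2) × 1.379 = 0.6895 mol

0.690 mol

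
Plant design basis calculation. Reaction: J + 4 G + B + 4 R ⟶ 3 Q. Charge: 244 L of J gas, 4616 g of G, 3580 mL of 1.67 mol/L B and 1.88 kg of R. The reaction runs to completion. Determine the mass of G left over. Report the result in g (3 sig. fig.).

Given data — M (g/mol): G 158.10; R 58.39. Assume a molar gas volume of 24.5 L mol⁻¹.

n(J) = 244.0 / 24.5 = 9.959 mol
n(G) = 4616 / 158.10 = 29.20 mol
n(B) = 1.67 × 3580/1000 = 5.979 mol
n(R) = 1.880×1000 / 58.39 = 32.20 mol
n/ν for J = 9.959/1 = 9.959
n/ν for G = 29.20/4 = 7.300
n/ν for B = 5.979/1 = 5.979
n/ν for R = 32.20/4 = 8.050
Smallest n/ν is B → limiting reagent.
G consumed = (4/1) × 5.979 = 23.92 mol
G remaining = 29.20 − 23.92 = 5.280 mol
mass = 5.280 × 158.10 = 834.8 g

835 g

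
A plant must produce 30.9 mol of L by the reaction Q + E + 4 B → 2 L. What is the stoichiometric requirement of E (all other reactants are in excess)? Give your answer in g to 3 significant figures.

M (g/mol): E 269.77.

4170 g

n(L) = 30.90 mol
n(E) = (1/2) × 30.90 = 15.45 mol
mass = 15.45 × 269.77 = 4168 g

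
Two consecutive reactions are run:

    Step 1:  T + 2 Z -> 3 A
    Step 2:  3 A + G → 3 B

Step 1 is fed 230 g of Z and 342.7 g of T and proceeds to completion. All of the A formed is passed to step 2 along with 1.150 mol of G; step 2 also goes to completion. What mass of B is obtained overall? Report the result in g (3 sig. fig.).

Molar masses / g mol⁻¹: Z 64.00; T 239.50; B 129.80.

Step 1:
n(Z) = 230.0 / 64.00 = 3.594 mol
n(T) = 342.7 / 239.50 = 1.431 mol
n/ν for Z = 3.594/2 = 1.797
n/ν for T = 1.431/1 = 1.431
Smallest n/ν is T → limiting reagent.
n(A) produced = (3/1) × 1.431 = 4.293 mol
Step 2:
n(A) available = 4.293 mol
n(G) = 1.150 mol
n/ν for A = 4.293/3 = 1.431
n/ν for G = 1.150/1 = 1.150
Smallest n/ν is G → limiting reagent.
n(B) = (3/1) × 1.150 = 3.450 mol
mass = 3.450 × 129.80 = 447.8 g

448 g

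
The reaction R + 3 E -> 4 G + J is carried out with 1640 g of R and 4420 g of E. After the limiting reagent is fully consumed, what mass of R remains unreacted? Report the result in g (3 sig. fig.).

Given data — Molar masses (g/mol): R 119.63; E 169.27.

n(R) = 1640 / 119.63 = 13.71 mol
n(E) = 4420 / 169.27 = 26.11 mol
n/ν for R = 13.71/1 = 13.71
n/ν for E = 26.11/3 = 8.703
Smallest n/ν is E → limiting reagent.
R consumed = (1/3) × 26.11 = 8.703 mol
R remaining = 13.71 − 8.703 = 5.007 mol
mass = 5.007 × 119.63 = 599.0 g

599 g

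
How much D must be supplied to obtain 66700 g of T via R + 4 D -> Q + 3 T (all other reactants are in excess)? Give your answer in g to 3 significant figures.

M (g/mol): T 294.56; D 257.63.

77800 g

n(T) = 66700 / 294.56 = 226.4 mol
n(D) = (4/3) × 226.4 = 301.9 mol
mass = 301.9 × 257.63 = 77780 g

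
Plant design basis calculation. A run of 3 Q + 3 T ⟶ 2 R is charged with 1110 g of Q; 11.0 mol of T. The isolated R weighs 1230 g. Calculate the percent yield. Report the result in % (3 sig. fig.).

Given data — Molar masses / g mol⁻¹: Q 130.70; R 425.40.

51.1 %

n(Q) = 1110 / 130.70 = 8.493 mol
n(T) = 11.00 mol
n/ν for Q = 8.493/3 = 2.831
n/ν for T = 11.00/3 = 3.667
Smallest n/ν is Q → limiting reagent.
theoretical n(R) = (2/3) × 8.493 = 5.662 mol → 2409 g
% yield = 1230 / 2409 × 100 = 51.06 %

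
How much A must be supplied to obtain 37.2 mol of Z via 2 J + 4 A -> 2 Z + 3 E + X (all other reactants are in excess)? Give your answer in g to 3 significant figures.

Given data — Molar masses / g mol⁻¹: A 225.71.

16800 g

n(Z) = 37.20 mol
n(A) = (4/2) × 37.20 = 74.40 mol
mass = 74.40 × 225.71 = 16790 g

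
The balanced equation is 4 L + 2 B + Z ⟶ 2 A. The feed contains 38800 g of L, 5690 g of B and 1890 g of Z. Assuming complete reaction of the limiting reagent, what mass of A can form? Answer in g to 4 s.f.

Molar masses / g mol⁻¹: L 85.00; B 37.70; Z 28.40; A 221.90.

n(L) = 38800 / 85.00 = 456.5 mol
n(B) = 5690 / 37.70 = 150.9 mol
n(Z) = 1890 / 28.40 = 66.55 mol
n/ν for L = 456.5/4 = 114.1
n/ν for B = 150.9/2 = 75.45
n/ν for Z = 66.55/1 = 66.55
Smallest n/ν is Z → limiting reagent.
n(A) = (2/1) × 66.55 = 133.1 mol
mass = 133.1 × 221.90 = 29530 g

29530 g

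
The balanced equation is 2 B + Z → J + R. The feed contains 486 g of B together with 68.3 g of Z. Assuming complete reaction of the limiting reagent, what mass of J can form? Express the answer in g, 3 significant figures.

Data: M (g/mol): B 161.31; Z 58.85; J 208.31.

n(B) = 486.0 / 161.31 = 3.013 mol
n(Z) = 68.30 / 58.85 = 1.161 mol
n/ν for B = 3.013/2 = 1.507
n/ν for Z = 1.161/1 = 1.161
Smallest n/ν is Z → limiting reagent.
n(J) = (1/1) × 1.161 = 1.161 mol
mass = 1.161 × 208.31 = 241.8 g

242 g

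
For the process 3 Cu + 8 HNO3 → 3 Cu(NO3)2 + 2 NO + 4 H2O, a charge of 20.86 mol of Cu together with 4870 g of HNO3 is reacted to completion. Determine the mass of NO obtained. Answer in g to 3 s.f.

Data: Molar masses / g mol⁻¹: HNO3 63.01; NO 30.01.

n(Cu) = 20.86 mol
n(HNO3) = 4870 / 63.01 = 77.29 mol
n/ν for Cu = 20.86/3 = 6.953
n/ν for HNO3 = 77.29/8 = 9.661
Smallest n/ν is Cu → limiting reagent.
n(NO) = (2/3) × 20.86 = 13.91 mol
mass = 13.91 × 30.01 = 417.4 g

417 g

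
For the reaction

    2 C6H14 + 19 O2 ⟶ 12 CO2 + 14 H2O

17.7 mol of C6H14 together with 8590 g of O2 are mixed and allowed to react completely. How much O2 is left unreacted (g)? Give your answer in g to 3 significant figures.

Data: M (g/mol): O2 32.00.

n(C6H14) = 17.70 mol
n(O2) = 8590 / 32.00 = 268.4 mol
n/ν → C6H14: 8.850, O2: 14.13; C6H14 is limiting.
O2 consumed = (19/2) × 17.70 = 168.2 mol
O2 remaining = 268.4 − 168.2 = 100.2 mol
mass = 100.2 × 32.00 = 3206 g

3210 g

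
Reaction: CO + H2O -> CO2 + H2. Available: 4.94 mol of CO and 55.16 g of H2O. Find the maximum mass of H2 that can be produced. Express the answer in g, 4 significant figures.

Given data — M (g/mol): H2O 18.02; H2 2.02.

6.183 g

n(CO) = 4.940 mol
n(H2O) = 55.16 / 18.02 = 3.061 mol
n/ν → CO: 4.940, H2O: 3.061; H2O is limiting.
n(H2) = (1/1) × 3.061 = 3.061 mol
mass = 3.061 × 2.02 = 6.183 g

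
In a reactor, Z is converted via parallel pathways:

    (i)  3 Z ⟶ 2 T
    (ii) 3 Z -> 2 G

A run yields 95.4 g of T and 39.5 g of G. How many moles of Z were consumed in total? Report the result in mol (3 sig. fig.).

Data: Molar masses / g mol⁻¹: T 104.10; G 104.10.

1.94 mol

n(T) = 95.4 / 104.10 = 0.9164 mol
n(G) = 39.5 / 104.10 = 0.3794 mol
n(Z) via (i) = (3/2)×0.9164 = 1.375 mol
n(Z) via (ii) = (3/2)×0.3794 = 0.5691 mol
total n(Z) = 1.375 + 0.5691 = 1.944 mol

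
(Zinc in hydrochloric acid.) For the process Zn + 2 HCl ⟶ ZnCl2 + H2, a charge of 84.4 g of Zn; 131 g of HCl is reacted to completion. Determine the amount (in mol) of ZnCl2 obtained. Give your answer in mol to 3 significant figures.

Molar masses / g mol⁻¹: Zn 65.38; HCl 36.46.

n(Zn) = 84.40 / 65.38 = 1.291 mol
n(HCl) = 131.0 / 36.46 = 3.593 mol
n/ν for Zn = 1.291/1 = 1.291
n/ν for HCl = 3.593/2 = 1.797
Smallest n/ν is Zn → limiting reagent.
n(ZnCl2) = (1/1) × 1.291 = 1.291 mol

1.29 mol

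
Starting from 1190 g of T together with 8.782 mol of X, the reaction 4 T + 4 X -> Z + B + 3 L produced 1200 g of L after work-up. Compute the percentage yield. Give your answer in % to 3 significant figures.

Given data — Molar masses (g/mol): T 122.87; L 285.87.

63.7 %

n(T) = 1190 / 122.87 = 9.685 mol
n(X) = 8.782 mol
n/ν for T = 9.685/4 = 2.421
n/ν for X = 8.782/4 = 2.196
Smallest n/ν is X → limiting reagent.
theoretical n(L) = (3/4) × 8.782 = 6.587 mol → 1883 g
% yield = 1200 / 1883 × 100 = 63.73 %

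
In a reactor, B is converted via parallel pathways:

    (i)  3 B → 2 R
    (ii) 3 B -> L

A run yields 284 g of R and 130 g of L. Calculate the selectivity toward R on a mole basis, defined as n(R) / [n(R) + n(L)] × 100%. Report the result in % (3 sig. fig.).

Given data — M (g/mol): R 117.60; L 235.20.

n(R) = 284 / 117.60 = 2.415 mol
n(L) = 130 / 235.20 = 0.5527 mol
selectivity = 2.415/(2.415+0.5527) × 100 = 81.38 %

81.4 %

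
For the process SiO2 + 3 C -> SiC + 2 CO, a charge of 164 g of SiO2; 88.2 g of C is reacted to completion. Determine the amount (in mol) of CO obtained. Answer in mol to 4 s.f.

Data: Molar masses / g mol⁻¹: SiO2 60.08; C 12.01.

n(SiO2) = 164.0 / 60.08 = 2.730 mol
n(C) = 88.20 / 12.01 = 7.344 mol
n/ν → SiO2: 2.730, C: 2.448; C is limiting.
n(CO) = (2/3) × 7.344 = 4.896 mol

4.896 mol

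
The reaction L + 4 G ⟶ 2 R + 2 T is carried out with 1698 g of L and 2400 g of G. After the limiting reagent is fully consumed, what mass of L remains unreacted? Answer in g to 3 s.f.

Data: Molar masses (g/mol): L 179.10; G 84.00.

n(L) = 1698 / 179.10 = 9.481 mol
n(G) = 2400 / 84.00 = 28.57 mol
n/ν for L = 9.481/1 = 9.481
n/ν for G = 28.57/4 = 7.143
Smallest n/ν is G → limiting reagent.
L consumed = (1/4) × 28.57 = 7.143 mol
L remaining = 9.481 − 7.143 = 2.338 mol
mass = 2.338 × 179.10 = 418.7 g

419 g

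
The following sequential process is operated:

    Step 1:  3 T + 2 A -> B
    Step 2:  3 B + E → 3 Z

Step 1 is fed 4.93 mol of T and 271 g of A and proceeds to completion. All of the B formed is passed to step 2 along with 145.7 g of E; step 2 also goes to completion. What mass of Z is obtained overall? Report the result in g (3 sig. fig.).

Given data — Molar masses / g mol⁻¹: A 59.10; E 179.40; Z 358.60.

Step 1:
n(T) = 4.930 mol
n(A) = 271.0 / 59.10 = 4.585 mol
n/ν for T = 4.930/3 = 1.643
n/ν for A = 4.585/2 = 2.293
Smallest n/ν is T → limiting reagent.
n(B) produced = (1/3) × 4.930 = 1.643 mol
Step 2:
n(B) available = 1.643 mol
n(E) = 145.7 / 179.40 = 0.8122 mol
n/ν for B = 1.643/3 = 0.5477
n/ν for E = 0.8122/1 = 0.8122
Smallest n/ν is B → limiting reagent.
n(Z) = (3/3) × 1.643 = 1.643 mol
mass = 1.643 × 358.60 = 589.2 g

589 g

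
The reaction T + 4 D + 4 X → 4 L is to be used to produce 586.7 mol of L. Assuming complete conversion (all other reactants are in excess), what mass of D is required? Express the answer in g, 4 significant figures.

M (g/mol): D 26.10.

n(L) = 586.7 mol
n(D) = (4/4) × 586.7 = 586.7 mol
mass = 586.7 × 26.10 = 15310 g

15310 g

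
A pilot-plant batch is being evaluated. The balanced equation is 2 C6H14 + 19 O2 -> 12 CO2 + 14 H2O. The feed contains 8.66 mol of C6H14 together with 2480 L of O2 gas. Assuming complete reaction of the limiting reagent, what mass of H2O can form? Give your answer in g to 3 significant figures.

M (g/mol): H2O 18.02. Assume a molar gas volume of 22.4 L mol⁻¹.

n(C6H14) = 8.660 mol
n(O2) = 2480 / 22.4 = 110.7 mol
n/ν → C6H14: 4.330, O2: 5.826; C6H14 is limiting.
n(H2O) = (14/2) × 8.660 = 60.62 mol
mass = 60.62 × 18.02 = 1092 g

1090 g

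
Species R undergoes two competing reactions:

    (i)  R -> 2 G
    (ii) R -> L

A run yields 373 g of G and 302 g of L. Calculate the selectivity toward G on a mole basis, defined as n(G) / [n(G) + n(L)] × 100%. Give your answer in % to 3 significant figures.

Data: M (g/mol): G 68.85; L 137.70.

n(G) = 373 / 68.85 = 5.418 mol
n(L) = 302 / 137.70 = 2.193 mol
selectivity = 5.418/(5.418+2.193) × 100 = 71.19 %

71.2 %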